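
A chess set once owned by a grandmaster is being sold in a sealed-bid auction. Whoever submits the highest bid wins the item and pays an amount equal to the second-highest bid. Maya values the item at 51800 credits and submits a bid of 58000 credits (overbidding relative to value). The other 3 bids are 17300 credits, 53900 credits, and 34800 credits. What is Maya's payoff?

-2100 credits

Highest competing bid: 53900 credits.
Maya's bid 58000 credits is the highest overall, so Maya wins and pays the second-highest bid, 53900 credits.
Payoff = value − price = 51800 credits − 53900 credits = -2100 credits.
Overbidding won the item at a price above value — truthful bidding would have avoided this loss.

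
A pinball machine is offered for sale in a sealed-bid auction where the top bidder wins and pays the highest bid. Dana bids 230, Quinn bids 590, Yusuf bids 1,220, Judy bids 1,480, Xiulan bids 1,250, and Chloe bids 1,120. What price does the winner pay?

Ordered from highest: Judy 1,480, then Xiulan 1,250, then Yusuf 1,220, then Chloe 1,120, then Quinn 590, then Dana 230.
Judy is the highest bidder, so Judy wins.
Under the first-price rule, the price is the highest bid: 1,480.

1,480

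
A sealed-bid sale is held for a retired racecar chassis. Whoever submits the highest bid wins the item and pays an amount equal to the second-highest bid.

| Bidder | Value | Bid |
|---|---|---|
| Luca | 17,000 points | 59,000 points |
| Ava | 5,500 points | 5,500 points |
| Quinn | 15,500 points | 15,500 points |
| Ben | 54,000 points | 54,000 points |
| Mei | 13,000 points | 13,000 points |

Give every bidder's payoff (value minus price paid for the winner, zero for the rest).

Sorted high to low: Luca 59,000 points; Ben 54,000 points; Quinn 15,500 points; Mei 13,000 points; Ava 5,500 points.
Luca has the top bid and wins; the price is the second-highest bid, 54,000 points.
Luca's payoff = 17,000 points − 54,000 points = -37,000 points. All other bidders lose, so their payoff is 0.

Luca -37,000 points, Ava 0 points, Quinn 0 points, Ben 0 points, Mei 0 points.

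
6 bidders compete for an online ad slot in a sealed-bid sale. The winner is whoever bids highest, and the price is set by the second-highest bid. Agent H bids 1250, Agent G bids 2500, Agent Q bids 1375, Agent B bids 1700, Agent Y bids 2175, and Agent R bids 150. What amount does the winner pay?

Ranking the bids: Agent G 2500, then Agent Y 2175, then Agent B 1700, then Agent Q 1375, then Agent H 1250, then Agent R 150.
Agent G has the highest bid, so Agent G wins.
The second-highest bid is 2175, so that is what Agent G pays.

2175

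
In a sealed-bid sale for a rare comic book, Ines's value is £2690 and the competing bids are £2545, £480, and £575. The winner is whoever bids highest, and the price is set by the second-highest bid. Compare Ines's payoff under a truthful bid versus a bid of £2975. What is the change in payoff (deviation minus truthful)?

The highest competing bid is £2545.
Bidding truthfully at £2690: Ines has the top bid, wins, and pays the second-highest bid £2545. Payoff = £2690 − £2545 = £145.
Bidding £2975: Ines has the top bid, wins, and pays the second-highest bid £2545. Payoff = £2690 − £2545 = £145.
Change = £145 − £145 = £0.
The bid only affects whether you win, not the price — here both bids land on the same side of the top rival bid, so the deviation is payoff-neutral.

£0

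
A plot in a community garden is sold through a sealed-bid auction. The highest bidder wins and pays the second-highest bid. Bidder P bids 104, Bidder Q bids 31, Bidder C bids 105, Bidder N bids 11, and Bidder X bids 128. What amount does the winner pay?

The winner pays 105.

Bids in descending order: Bidder X 128 > Bidder C 105 > Bidder P 104 > Bidder Q 31 > Bidder N 11.
Bidder X has the highest bid, so Bidder X wins.
The second-highest bid is 105, so that is what Bidder X pays.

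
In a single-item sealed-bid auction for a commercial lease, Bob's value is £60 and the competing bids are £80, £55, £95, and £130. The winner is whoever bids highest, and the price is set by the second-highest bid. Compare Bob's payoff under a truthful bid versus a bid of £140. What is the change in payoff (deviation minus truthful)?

-£70

The highest competing bid is £130.
Bidding truthfully at £60: the top bid is £130 (a rival), so Bob loses. Payoff = £0.
Bidding £140: Bob has the top bid, wins, and pays the second-highest bid £130. Payoff = £60 − £130 = -£70.
Change = -£70 − £0 = -£70.
Deviating from a truthful bid can only lose payoff in a second-price auction — never gain.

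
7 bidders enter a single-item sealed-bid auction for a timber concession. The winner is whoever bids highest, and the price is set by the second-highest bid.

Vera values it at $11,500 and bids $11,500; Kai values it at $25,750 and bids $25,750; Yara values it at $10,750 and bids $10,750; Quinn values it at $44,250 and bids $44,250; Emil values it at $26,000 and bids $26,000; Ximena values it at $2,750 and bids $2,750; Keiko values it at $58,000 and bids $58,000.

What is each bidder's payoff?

Ranking the bids: Keiko $58,000 > Quinn $44,250 > Emil $26,000 > Kai $25,750 > Vera $11,500 > Yara $10,750 > Ximena $2,750.
Keiko has the top bid and wins; the price is the second-highest bid, $44,250.
Keiko's payoff = $58,000 − $44,250 = $13,750. All other bidders lose, so their payoff is 0.

Vera $0, Kai $0, Yara $0, Quinn $0, Emil $0, Ximena $0, Keiko $13,750.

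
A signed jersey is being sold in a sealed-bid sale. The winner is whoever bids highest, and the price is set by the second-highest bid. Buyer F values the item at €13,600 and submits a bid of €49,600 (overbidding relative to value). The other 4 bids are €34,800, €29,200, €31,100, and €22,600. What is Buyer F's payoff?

-€21,200

Highest competing bid: €34,800.
Buyer F's bid €49,600 is the highest overall, so Buyer F wins and pays the second-highest bid, €34,800.
Payoff = value − price = €13,600 − €34,800 = -€21,200.
Overbidding won the item at a price above value — truthful bidding would have avoided this loss.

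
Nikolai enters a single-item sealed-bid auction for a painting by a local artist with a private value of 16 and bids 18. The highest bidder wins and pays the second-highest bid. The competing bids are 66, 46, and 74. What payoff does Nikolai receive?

Nikolai's payoff: 0.

Highest competing bid: 74.
Nikolai's bid 18 is not the highest, so Nikolai loses, pays nothing, and earns zero payoff.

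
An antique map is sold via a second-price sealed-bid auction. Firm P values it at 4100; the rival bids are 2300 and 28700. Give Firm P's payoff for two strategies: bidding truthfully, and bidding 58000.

(a) 0  (b) -24600

The highest competing bid is 28700.
Bidding truthfully at 4100: the top bid is 28700 (a rival), so Firm P loses. Payoff = 0.
Bidding 58000: Firm P has the top bid, wins, and pays the second-highest bid 28700. Payoff = 4100 − 28700 = -24600.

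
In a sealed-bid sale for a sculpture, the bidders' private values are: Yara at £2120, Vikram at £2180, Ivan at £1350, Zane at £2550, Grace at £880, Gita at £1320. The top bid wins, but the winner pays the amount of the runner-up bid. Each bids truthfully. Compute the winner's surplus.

Surplus = £370.

Ordered from highest: Zane £2550, then Vikram £2180, then Yara £2120, then Ivan £1350, then Gita £1320, then Grace £880.
Zane wins with the top bid and pays the second-highest, £2180.
Surplus = £2550 − £2180 = £370.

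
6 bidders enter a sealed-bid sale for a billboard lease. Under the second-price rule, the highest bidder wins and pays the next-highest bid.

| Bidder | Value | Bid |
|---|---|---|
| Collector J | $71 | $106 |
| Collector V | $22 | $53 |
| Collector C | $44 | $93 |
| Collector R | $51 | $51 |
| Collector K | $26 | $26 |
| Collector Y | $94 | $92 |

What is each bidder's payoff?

Bids in descending order: Collector J $106 > Collector C $93 > Collector Y $92 > Collector V $53 > Collector R $51 > Collector K $26.
Collector J has the top bid and wins; the price is the second-highest bid, $93.
Collector J's payoff = $71 − $93 = -$22. All other bidders lose, so their payoff is 0.

Collector J -$22, Collector V $0, Collector C $0, Collector R $0, Collector K $0, Collector Y $0.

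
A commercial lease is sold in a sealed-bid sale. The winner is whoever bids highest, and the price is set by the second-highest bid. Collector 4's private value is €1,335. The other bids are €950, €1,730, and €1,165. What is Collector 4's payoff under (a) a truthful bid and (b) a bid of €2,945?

(a) €0  (b) -€395

The highest competing bid is €1,730.
Bidding truthfully at €1,335: the top bid is €1,730 (a rival), so Collector 4 loses. Payoff = €0.
Bidding €2,945: Collector 4 has the top bid, wins, and pays the second-highest bid €1,730. Payoff = €1,335 − €1,730 = -€395.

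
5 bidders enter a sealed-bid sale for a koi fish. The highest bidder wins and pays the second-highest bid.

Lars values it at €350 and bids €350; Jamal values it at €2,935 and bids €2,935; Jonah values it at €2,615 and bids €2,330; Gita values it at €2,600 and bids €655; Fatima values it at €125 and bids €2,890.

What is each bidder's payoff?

Lars €0, Jamal €45, Jonah €0, Gita €0, Fatima €0.

Bids in descending order: Jamal €2,935 > Fatima €2,890 > Jonah €2,330 > Gita €655 > Lars €350.
Jamal has the top bid and wins; the price is the second-highest bid, €2,890.
Jamal's payoff = €2,935 − €2,890 = €45. All other bidders lose, so their payoff is 0.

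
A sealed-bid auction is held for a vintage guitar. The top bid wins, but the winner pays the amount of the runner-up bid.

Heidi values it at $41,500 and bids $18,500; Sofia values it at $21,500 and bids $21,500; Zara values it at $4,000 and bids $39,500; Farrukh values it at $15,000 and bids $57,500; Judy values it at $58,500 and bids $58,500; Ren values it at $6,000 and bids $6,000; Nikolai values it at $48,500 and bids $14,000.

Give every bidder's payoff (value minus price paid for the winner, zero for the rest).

Heidi $0, Sofia $0, Zara $0, Farrukh $0, Judy $1,000, Ren $0, Nikolai $0.

Sorted high to low: Judy $58,500 > Farrukh $57,500 > Zara $39,500 > Sofia $21,500 > Heidi $18,500 > Nikolai $14,000 > Ren $6,000.
Judy has the top bid and wins; the price is the second-highest bid, $57,500.
Judy's payoff = $58,500 − $57,500 = $1,000. All other bidders lose, so their payoff is 0.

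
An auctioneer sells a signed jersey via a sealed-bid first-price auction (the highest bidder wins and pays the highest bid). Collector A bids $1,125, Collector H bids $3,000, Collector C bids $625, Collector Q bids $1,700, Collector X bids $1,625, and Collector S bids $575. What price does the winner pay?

$3,000

Ordered from highest: Collector H $3,000, then Collector Q $1,700, then Collector X $1,625, then Collector A $1,125, then Collector C $625, then Collector S $575.
Collector H is the highest bidder, so Collector H wins.
Under the first-price rule, the price is the highest bid: $3,000.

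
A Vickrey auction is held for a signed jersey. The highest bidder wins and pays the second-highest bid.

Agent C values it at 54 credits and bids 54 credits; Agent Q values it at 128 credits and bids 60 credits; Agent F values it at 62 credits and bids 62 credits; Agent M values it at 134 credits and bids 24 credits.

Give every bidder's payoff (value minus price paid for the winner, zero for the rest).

Agent C 0 credits, Agent Q 0 credits, Agent F 2 credits, Agent M 0 credits.

Bids in descending order: Agent F 62 credits; Agent Q 60 credits; Agent C 54 credits; Agent M 24 credits.
Agent F has the top bid and wins; the price is the second-highest bid, 60 credits.
Agent F's payoff = 62 credits − 60 credits = 2 credits. All other bidders lose, so their payoff is 0.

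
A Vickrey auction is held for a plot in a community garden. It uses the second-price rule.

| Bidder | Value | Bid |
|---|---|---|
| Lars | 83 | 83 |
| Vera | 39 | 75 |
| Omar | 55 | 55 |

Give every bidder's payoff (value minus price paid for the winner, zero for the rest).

Lars 8, Vera 0, Omar 0.

Ranking the bids: Lars 83 > Vera 75 > Omar 55.
Lars has the top bid and wins; the price is the second-highest bid, 75.
Lars's payoff = 83 − 75 = 8. All other bidders lose, so their payoff is 0.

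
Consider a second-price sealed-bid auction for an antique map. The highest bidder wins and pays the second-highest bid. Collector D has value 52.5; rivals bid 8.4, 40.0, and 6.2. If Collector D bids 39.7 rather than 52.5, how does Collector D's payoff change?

The highest competing bid is 40.0.
Bidding truthfully at 52.5: Collector D has the top bid, wins, and pays the second-highest bid 40.0. Payoff = 52.5 − 40.0 = 12.5.
Bidding 39.7: the top bid is 40.0 (a rival), so Collector D loses. Payoff = 0.0.
Change = 0.0 − 12.5 = -12.5.
This is the dominant-strategy logic: truthful bidding weakly beats any alternative.

Payoff change: -12.5.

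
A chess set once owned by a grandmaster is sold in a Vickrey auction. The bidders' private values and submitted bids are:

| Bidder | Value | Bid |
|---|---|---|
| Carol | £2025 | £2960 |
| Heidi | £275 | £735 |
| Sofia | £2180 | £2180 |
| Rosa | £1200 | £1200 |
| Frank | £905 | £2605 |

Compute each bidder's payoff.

Sorted high to low: Carol £2960; Frank £2605; Sofia £2180; Rosa £1200; Heidi £735.
Carol has the top bid and wins; the price is the second-highest bid, £2605.
Carol's payoff = £2025 − £2605 = -£580. All other bidders lose, so their payoff is 0.

Carol -£580, Heidi £0, Sofia £0, Rosa £0, Frank £0.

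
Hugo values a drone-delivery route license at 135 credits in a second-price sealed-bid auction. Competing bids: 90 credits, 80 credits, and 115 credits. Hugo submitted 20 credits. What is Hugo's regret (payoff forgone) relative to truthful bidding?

The highest competing bid is 115 credits.
Bidding truthfully at 135 credits: Hugo has the top bid, wins, and pays the second-highest bid 115 credits. Payoff = 135 credits − 115 credits = 20 credits.
Bidding 20 credits: the top bid is 115 credits (a rival), so Hugo loses. Payoff = 0 credits.
Regret = truthful payoff − actual payoff = 20 credits − 0 credits = 20 credits.
This is the dominant-strategy logic: truthful bidding weakly beats any alternative.

Payoff forgone: 20 credits.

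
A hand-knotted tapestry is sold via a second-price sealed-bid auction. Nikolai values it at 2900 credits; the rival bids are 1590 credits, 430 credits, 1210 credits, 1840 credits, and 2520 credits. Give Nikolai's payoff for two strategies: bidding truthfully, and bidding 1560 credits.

(a) 380 credits  (b) 0 credits

The highest competing bid is 2520 credits.
Bidding truthfully at 2900 credits: Nikolai has the top bid, wins, and pays the second-highest bid 2520 credits. Payoff = 2900 credits − 2520 credits = 380 credits.
Bidding 1560 credits: the top bid is 2520 credits (a rival), so Nikolai loses. Payoff = 0 credits.
Deviating from a truthful bid can only lose payoff in a second-price auction — never gain.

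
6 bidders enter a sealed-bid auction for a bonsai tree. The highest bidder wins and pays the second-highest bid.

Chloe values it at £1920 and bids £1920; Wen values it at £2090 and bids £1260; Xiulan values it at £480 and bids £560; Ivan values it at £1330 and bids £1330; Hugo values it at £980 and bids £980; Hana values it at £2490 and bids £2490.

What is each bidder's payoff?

Chloe £0, Wen £0, Xiulan £0, Ivan £0, Hugo £0, Hana £570.

Ordered from highest: Hana £2490 > Chloe £1920 > Ivan £1330 > Wen £1260 > Hugo £980 > Xiulan £560.
Hana has the top bid and wins; the price is the second-highest bid, £1920.
Hana's payoff = £2490 − £1920 = £570. All other bidders lose, so their payoff is 0.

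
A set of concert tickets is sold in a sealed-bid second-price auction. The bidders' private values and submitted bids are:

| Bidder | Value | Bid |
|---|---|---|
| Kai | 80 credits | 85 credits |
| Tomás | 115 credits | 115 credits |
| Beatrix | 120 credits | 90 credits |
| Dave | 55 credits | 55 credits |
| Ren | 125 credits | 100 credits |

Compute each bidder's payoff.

Sorted high to low: Tomás 115 credits; Ren 100 credits; Beatrix 90 credits; Kai 85 credits; Dave 55 credits.
Tomás has the top bid and wins; the price is the second-highest bid, 100 credits.
Tomás's payoff = 115 credits − 100 credits = 15 credits. All other bidders lose, so their payoff is 0.

Payoffs: Kai 0 credits, Tomás 15 credits, Beatrix 0 credits, Dave 0 credits, Ren 0 credits.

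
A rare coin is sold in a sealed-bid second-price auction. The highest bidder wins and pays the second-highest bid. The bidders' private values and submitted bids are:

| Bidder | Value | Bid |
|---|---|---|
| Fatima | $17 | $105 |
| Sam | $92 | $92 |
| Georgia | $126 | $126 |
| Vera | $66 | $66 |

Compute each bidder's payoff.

Bids in descending order: Georgia $126, then Fatima $105, then Sam $92, then Vera $66.
Georgia has the top bid and wins; the price is the second-highest bid, $105.
Georgia's payoff = $126 − $105 = $21. All other bidders lose, so their payoff is 0.

Payoffs: Fatima $0, Sam $0, Georgia $21, Vera $0.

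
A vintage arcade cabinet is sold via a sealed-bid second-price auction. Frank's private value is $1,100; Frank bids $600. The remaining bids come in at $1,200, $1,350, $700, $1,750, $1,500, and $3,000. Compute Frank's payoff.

$0

Highest competing bid: $3,000.
Frank's bid $600 is not the highest, so Frank loses, pays nothing, and earns zero payoff.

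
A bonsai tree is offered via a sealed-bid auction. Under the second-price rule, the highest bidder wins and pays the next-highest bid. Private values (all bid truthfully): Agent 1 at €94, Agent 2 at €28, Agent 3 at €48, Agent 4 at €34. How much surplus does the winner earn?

Bids in descending order: Agent 1 €94, then Agent 3 €48, then Agent 4 €34, then Agent 2 €28.
Agent 1 wins with the top bid and pays the second-highest, €48.
Surplus = €94 − €48 = €46.

Winner's surplus: €46.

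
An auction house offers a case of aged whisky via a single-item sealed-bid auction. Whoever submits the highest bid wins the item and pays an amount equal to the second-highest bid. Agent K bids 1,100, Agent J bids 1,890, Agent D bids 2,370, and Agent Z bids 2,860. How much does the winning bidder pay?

Ranking the bids: Agent Z 2,860 > Agent D 2,370 > Agent J 1,890 > Agent K 1,100.
Agent Z has the highest bid, so Agent Z wins.
The second-highest bid is 2,370, so that is what Agent Z pays.

The winner pays 2,370.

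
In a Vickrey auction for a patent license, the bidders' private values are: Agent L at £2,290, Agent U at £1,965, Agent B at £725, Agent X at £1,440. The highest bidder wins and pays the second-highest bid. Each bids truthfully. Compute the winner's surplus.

Ordered from highest: Agent L £2,290, then Agent U £1,965, then Agent X £1,440, then Agent B £725.
Agent L wins with the top bid and pays the second-highest, £1,965.
Surplus = £2,290 − £1,965 = £325.

Surplus = £325.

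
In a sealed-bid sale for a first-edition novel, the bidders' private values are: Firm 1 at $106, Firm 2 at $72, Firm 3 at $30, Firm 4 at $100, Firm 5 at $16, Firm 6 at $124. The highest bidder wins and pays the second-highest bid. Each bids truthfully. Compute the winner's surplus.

Surplus = $18.

Ordered from highest: Firm 6 $124, then Firm 1 $106, then Firm 4 $100, then Firm 2 $72, then Firm 3 $30, then Firm 5 $16.
Firm 6 wins with the top bid and pays the second-highest, $106.
Surplus = $124 − $106 = $18.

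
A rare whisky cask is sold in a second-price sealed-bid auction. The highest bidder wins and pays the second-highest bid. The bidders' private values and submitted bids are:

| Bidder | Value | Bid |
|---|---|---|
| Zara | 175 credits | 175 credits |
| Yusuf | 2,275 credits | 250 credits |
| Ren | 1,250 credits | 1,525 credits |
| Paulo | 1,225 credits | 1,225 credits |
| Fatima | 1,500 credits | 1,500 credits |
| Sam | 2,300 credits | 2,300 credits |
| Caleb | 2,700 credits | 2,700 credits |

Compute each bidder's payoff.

Sorted high to low: Caleb 2,700 credits, then Sam 2,300 credits, then Ren 1,525 credits, then Fatima 1,500 credits, then Paulo 1,225 credits, then Yusuf 250 credits, then Zara 175 credits.
Caleb has the top bid and wins; the price is the second-highest bid, 2,300 credits.
Caleb's payoff = 2,700 credits − 2,300 credits = 400 credits. All other bidders lose, so their payoff is 0.

Zara 0 credits, Yusuf 0 credits, Ren 0 credits, Paulo 0 credits, Fatima 0 credits, Sam 0 credits, Caleb 400 credits.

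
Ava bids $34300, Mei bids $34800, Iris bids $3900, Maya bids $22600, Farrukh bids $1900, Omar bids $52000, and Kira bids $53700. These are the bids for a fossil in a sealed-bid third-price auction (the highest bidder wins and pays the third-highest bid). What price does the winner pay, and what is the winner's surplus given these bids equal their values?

Ordered from highest: Kira $53700 > Omar $52000 > Mei $34800 > Ava $34300 > Maya $22600 > Iris $3900 > Farrukh $1900.
Kira is the highest bidder, so Kira wins.
Under the third-price rule, the price is the third-highest bid: $34800.
Surplus = $53700 − $34800 = $18900.

Price $34800; surplus $18900.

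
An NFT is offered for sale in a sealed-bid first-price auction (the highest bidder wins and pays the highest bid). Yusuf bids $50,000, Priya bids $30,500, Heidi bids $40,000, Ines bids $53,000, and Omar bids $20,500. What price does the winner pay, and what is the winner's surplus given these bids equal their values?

Ranking the bids: Ines $53,000 > Yusuf $50,000 > Heidi $40,000 > Priya $30,500 > Omar $20,500.
Ines is the highest bidder, so Ines wins.
Under the first-price rule, the price is the highest bid: $53,000.
Surplus = $53,000 − $53,000 = $0.

The winner pays $53,000 for a surplus of $0.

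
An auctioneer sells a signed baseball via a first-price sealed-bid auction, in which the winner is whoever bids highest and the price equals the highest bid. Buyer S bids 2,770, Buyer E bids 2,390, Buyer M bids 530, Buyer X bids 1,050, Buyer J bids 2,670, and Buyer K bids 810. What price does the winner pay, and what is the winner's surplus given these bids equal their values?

The winner pays 2,770 for a surplus of 0.

Ranking the bids: Buyer S 2,770, then Buyer J 2,670, then Buyer E 2,390, then Buyer X 1,050, then Buyer K 810, then Buyer M 530.
Buyer S is the highest bidder, so Buyer S wins.
Under the first-price rule, the price is the highest bid: 2,770.
Surplus = 2,770 − 2,770 = 0.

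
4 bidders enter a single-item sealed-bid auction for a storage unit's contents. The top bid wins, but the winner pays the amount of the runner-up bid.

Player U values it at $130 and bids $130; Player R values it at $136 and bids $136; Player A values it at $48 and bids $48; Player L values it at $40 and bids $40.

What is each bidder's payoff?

Ranking the bids: Player R $136 > Player U $130 > Player A $48 > Player L $40.
Player R has the top bid and wins; the price is the second-highest bid, $130.
Player R's payoff = $136 − $130 = $6. All other bidders lose, so their payoff is 0.

Player U $0, Player R $6, Player A $0, Player L $0.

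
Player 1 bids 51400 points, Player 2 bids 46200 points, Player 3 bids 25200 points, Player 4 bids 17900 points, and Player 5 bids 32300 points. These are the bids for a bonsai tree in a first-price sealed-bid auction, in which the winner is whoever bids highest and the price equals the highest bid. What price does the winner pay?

Sorted high to low: Player 1 51400 points; Player 2 46200 points; Player 5 32300 points; Player 3 25200 points; Player 4 17900 points.
Player 1 is the highest bidder, so Player 1 wins.
Under the first-price rule, the price is the highest bid: 51400 points.

Price paid: 51400 points.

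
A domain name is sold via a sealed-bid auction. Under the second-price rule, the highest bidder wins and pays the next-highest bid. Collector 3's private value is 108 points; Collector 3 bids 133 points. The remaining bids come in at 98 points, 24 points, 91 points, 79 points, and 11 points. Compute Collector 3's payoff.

Highest competing bid: 98 points.
Collector 3's bid 133 points is the highest overall, so Collector 3 wins and pays the second-highest bid, 98 points.
Payoff = value − price = 108 points − 98 points = 10 points.

Payoff = 10 points.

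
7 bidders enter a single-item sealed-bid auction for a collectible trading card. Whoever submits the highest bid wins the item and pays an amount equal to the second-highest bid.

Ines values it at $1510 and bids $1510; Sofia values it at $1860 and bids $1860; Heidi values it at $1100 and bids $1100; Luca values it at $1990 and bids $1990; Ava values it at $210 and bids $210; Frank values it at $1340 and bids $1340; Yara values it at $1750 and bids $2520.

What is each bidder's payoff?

Sorted high to low: Yara $2520 > Luca $1990 > Sofia $1860 > Ines $1510 > Frank $1340 > Heidi $1100 > Ava $210.
Yara has the top bid and wins; the price is the second-highest bid, $1990.
Yara's payoff = $1750 − $1990 = -$240. All other bidders lose, so their payoff is 0.

Ines $0, Sofia $0, Heidi $0, Luca $0, Ava $0, Frank $0, Yara -$240.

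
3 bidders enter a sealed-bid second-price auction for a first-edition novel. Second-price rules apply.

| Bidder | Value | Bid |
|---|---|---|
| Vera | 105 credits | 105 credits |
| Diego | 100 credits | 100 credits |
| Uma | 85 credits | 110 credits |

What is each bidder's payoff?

Vera 0 credits, Diego 0 credits, Uma -20 credits.

Sorted high to low: Uma 110 credits, then Vera 105 credits, then Diego 100 credits.
Uma has the top bid and wins; the price is the second-highest bid, 105 credits.
Uma's payoff = 85 credits − 105 credits = -20 credits. All other bidders lose, so their payoff is 0.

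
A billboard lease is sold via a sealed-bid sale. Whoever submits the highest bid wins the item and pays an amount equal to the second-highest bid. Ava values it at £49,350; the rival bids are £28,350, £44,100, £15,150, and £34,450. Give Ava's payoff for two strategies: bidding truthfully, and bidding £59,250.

The highest competing bid is £44,100.
Bidding truthfully at £49,350: Ava has the top bid, wins, and pays the second-highest bid £44,100. Payoff = £49,350 − £44,100 = £5,250.
Bidding £59,250: Ava has the top bid, wins, and pays the second-highest bid £44,100. Payoff = £49,350 − £44,100 = £5,250.

Truthful: £5,250; alternative: £5,250.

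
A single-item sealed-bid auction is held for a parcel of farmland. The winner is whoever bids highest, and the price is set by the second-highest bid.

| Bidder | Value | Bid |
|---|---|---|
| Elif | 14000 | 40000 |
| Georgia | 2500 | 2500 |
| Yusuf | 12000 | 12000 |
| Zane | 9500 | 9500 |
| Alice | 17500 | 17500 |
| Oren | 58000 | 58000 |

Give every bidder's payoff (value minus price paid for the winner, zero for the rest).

Ranking the bids: Oren 58000 > Elif 40000 > Alice 17500 > Yusuf 12000 > Zane 9500 > Georgia 2500.
Oren has the top bid and wins; the price is the second-highest bid, 40000.
Oren's payoff = 58000 − 40000 = 18000. All other bidders lose, so their payoff is 0.

Payoffs: Elif 0, Georgia 0, Yusuf 0, Zane 0, Alice 0, Oren 18000.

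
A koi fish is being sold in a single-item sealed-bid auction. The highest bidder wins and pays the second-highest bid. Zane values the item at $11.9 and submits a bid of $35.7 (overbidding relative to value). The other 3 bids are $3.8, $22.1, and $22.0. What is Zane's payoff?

Zane's payoff: -$10.2.

Highest competing bid: $22.1.
Zane's bid $35.7 is the highest overall, so Zane wins and pays the second-highest bid, $22.1.
Payoff = value − price = $11.9 − $22.1 = -$10.2.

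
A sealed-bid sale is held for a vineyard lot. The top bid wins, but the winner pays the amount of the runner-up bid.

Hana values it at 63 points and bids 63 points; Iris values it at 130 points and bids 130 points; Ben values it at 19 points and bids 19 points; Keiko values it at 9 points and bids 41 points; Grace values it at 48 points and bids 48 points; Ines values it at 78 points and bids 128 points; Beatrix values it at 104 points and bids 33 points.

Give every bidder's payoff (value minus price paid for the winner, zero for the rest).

Bids in descending order: Iris 130 points, then Ines 128 points, then Hana 63 points, then Grace 48 points, then Keiko 41 points, then Beatrix 33 points, then Ben 19 points.
Iris has the top bid and wins; the price is the second-highest bid, 128 points.
Iris's payoff = 130 points − 128 points = 2 points. All other bidders lose, so their payoff is 0.

Payoffs: Hana 0 points, Iris 2 points, Ben 0 points, Keiko 0 points, Grace 0 points, Ines 0 points, Beatrix 0 points.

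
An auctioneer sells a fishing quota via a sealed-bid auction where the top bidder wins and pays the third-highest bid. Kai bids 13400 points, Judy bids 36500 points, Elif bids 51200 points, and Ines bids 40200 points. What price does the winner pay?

Sorted high to low: Elif 51200 points > Ines 40200 points > Judy 36500 points > Kai 13400 points.
Elif is the highest bidder, so Elif wins.
Under the third-price rule, the price is the third-highest bid: 36500 points.

The winner pays 36500 points.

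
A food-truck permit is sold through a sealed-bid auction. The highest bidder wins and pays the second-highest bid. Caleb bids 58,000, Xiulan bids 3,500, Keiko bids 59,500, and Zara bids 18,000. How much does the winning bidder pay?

Price paid: 58,000.

Sorted high to low: Keiko 59,500; Caleb 58,000; Zara 18,000; Xiulan 3,500.
Keiko has the highest bid, so Keiko wins.
The second-highest bid is 58,000, so that is what Keiko pays.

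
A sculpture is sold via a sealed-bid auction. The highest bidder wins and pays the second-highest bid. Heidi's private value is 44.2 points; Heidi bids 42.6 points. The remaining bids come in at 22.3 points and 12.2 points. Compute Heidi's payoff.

Heidi's payoff: 21.9 points.

Highest competing bid: 22.3 points.
Heidi's bid 42.6 points is the highest overall, so Heidi wins and pays the second-highest bid, 22.3 points.
Payoff = value − price = 44.2 points − 22.3 points = 21.9 points.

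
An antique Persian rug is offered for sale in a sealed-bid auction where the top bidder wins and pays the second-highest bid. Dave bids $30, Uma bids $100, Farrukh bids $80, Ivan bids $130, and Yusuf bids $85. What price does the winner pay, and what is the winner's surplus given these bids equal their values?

The winner pays $100 for a surplus of $30.

Bids in descending order: Ivan $130 > Uma $100 > Yusuf $85 > Farrukh $80 > Dave $30.
Ivan is the highest bidder, so Ivan wins.
Under the second-price rule, the price is the second-highest bid: $100.
Surplus = $130 − $100 = $30.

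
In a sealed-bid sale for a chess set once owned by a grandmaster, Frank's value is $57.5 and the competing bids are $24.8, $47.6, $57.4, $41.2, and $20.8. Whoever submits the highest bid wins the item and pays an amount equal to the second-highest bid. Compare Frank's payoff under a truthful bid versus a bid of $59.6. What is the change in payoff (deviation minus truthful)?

The highest competing bid is $57.4.
Bidding truthfully at $57.5: Frank has the top bid, wins, and pays the second-highest bid $57.4. Payoff = $57.5 − $57.4 = $0.1.
Bidding $59.6: Frank has the top bid, wins, and pays the second-highest bid $57.4. Payoff = $57.5 − $57.4 = $0.1.
Change = $0.1 − $0.1 = $0.0.

$0.0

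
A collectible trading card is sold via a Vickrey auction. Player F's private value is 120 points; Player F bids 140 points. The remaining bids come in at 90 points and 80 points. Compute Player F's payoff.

Highest competing bid: 90 points.
Player F's bid 140 points is the highest overall, so Player F wins and pays the second-highest bid, 90 points.
Payoff = value − price = 120 points − 90 points = 30 points.

Payoff = 30 points.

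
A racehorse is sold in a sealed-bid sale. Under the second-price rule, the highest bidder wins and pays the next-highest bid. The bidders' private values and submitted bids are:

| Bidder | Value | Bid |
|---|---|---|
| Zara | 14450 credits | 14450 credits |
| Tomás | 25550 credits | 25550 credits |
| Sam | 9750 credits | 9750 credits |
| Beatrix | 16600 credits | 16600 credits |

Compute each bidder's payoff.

Payoffs: Zara 0 credits, Tomás 8950 credits, Sam 0 credits, Beatrix 0 credits.

Ranking the bids: Tomás 25550 credits > Beatrix 16600 credits > Zara 14450 credits > Sam 9750 credits.
Tomás has the top bid and wins; the price is the second-highest bid, 16600 credits.
Tomás's payoff = 25550 credits − 16600 credits = 8950 credits. All other bidders lose, so their payoff is 0.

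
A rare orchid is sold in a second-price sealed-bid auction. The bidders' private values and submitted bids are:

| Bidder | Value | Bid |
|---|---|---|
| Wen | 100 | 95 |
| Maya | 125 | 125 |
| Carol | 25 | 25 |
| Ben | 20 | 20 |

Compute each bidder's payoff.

Wen 0, Maya 30, Carol 0, Ben 0.

Sorted high to low: Maya 125; Wen 95; Carol 25; Ben 20.
Maya has the top bid and wins; the price is the second-highest bid, 95.
Maya's payoff = 125 − 95 = 30. All other bidders lose, so their payoff is 0.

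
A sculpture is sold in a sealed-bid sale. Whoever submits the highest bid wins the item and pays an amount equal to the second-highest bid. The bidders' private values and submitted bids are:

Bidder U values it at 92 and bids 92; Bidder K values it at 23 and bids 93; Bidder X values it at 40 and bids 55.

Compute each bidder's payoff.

Bidder U 0, Bidder K -69, Bidder X 0.

Ranking the bids: Bidder K 93 > Bidder U 92 > Bidder X 55.
Bidder K has the top bid and wins; the price is the second-highest bid, 92.
Bidder K's payoff = 23 − 92 = -69. All other bidders lose, so their payoff is 0.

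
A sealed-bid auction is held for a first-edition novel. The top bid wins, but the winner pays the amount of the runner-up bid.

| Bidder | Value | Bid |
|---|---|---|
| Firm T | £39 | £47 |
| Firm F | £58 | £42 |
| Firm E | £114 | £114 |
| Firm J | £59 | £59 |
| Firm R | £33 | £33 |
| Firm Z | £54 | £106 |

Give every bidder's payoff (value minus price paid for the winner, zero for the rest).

Sorted high to low: Firm E £114; Firm Z £106; Firm J £59; Firm T £47; Firm F £42; Firm R £33.
Firm E has the top bid and wins; the price is the second-highest bid, £106.
Firm E's payoff = £114 − £106 = £8. All other bidders lose, so their payoff is 0.

Firm T £0, Firm F £0, Firm E £8, Firm J £0, Firm R £0, Firm Z £0.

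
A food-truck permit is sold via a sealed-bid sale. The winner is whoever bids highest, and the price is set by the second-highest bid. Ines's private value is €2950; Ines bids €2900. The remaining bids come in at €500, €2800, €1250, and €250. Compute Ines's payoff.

Highest competing bid: €2800.
Ines's bid €2900 is the highest overall, so Ines wins and pays the second-highest bid, €2800.
Payoff = value − price = €2950 − €2800 = €150.

Ines's payoff: €150.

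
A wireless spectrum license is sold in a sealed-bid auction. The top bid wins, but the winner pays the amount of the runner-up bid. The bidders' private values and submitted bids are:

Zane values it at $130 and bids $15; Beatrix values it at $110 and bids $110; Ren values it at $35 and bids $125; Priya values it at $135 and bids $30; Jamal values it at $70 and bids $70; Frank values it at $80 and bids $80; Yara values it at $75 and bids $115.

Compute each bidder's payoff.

Ordered from highest: Ren $125 > Yara $115 > Beatrix $110 > Frank $80 > Jamal $70 > Priya $30 > Zane $15.
Ren has the top bid and wins; the price is the second-highest bid, $115.
Ren's payoff = $35 − $115 = -$80. All other bidders lose, so their payoff is 0.

Zane $0, Beatrix $0, Ren -$80, Priya $0, Jamal $0, Frank $0, Yara $0.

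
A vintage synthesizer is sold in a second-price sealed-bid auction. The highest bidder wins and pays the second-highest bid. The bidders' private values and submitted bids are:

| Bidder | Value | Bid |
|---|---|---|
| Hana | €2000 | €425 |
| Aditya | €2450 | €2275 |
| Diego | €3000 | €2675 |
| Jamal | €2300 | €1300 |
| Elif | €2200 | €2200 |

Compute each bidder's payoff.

Payoffs: Hana €0, Aditya €0, Diego €725, Jamal €0, Elif €0.

Ranking the bids: Diego €2675; Aditya €2275; Elif €2200; Jamal €1300; Hana €425.
Diego has the top bid and wins; the price is the second-highest bid, €2275.
Diego's payoff = €3000 − €2275 = €725. All other bidders lose, so their payoff is 0.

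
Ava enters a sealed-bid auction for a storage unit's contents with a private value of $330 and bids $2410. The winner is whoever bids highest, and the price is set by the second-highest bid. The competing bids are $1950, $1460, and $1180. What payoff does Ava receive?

Highest competing bid: $1950.
Ava's bid $2410 is the highest overall, so Ava wins and pays the second-highest bid, $1950.
Payoff = value − price = $330 − $1950 = -$1620.

-$1620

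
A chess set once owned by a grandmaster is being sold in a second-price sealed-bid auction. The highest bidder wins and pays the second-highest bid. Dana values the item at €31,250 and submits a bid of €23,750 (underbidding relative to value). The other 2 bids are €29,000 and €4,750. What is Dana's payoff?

Payoff = €0.

Highest competing bid: €29,000.
Dana's bid €23,750 is not the highest, so Dana loses, pays nothing, and earns zero payoff.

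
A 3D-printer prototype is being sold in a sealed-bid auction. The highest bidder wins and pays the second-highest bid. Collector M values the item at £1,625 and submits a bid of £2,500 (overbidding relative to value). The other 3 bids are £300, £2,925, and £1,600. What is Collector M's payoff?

£0

Highest competing bid: £2,925.
Collector M's bid £2,500 is not the highest, so Collector M loses, pays nothing, and earns zero payoff.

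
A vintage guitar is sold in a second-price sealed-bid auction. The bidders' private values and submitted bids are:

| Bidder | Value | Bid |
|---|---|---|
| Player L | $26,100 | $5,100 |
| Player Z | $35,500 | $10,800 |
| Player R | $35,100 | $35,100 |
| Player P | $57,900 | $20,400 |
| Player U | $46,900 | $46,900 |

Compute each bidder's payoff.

Sorted high to low: Player U $46,900; Player R $35,100; Player P $20,400; Player Z $10,800; Player L $5,100.
Player U has the top bid and wins; the price is the second-highest bid, $35,100.
Player U's payoff = $46,900 − $35,100 = $11,800. All other bidders lose, so their payoff is 0.

Player L $0, Player Z $0, Player R $0, Player P $0, Player U $11,800.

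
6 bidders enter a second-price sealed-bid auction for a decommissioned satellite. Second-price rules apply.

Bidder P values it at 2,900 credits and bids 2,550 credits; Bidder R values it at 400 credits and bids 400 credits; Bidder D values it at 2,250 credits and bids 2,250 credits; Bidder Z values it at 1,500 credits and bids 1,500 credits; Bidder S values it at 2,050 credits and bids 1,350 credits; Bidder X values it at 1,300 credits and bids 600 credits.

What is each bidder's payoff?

Payoffs: Bidder P 650 credits, Bidder R 0 credits, Bidder D 0 credits, Bidder Z 0 credits, Bidder S 0 credits, Bidder X 0 credits.

Bids in descending order: Bidder P 2,550 credits, then Bidder D 2,250 credits, then Bidder Z 1,500 credits, then Bidder S 1,350 credits, then Bidder X 600 credits, then Bidder R 400 credits.
Bidder P has the top bid and wins; the price is the second-highest bid, 2,250 credits.
Bidder P's payoff = 2,900 credits − 2,250 credits = 650 credits. All other bidders lose, so their payoff is 0.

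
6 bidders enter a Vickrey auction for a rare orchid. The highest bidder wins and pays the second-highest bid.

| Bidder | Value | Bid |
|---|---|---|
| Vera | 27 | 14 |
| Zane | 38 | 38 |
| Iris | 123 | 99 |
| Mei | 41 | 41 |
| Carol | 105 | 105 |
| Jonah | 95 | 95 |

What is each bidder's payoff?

Vera 0, Zane 0, Iris 0, Mei 0, Carol 6, Jonah 0.

Sorted high to low: Carol 105 > Iris 99 > Jonah 95 > Mei 41 > Zane 38 > Vera 14.
Carol has the top bid and wins; the price is the second-highest bid, 99.
Carol's payoff = 105 − 99 = 6. All other bidders lose, so their payoff is 0.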